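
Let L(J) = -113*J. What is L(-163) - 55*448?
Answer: -6221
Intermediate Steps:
L(-163) - 55*448 = -113*(-163) - 55*448 = 18419 - 1*24640 = 18419 - 24640 = -6221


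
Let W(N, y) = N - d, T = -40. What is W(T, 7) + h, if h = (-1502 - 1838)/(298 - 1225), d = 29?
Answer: -60623/927 ≈ -65.397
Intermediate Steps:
W(N, y) = -29 + N (W(N, y) = N - 1*29 = N - 29 = -29 + N)
h = 3340/927 (h = -3340/(-927) = -3340*(-1/927) = 3340/927 ≈ 3.6030)
W(T, 7) + h = (-29 - 40) + 3340/927 = -69 + 3340/927 = -60623/927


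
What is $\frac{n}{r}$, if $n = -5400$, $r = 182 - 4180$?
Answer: $\frac{2700}{1999} \approx 1.3507$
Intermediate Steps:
$r = -3998$ ($r = 182 - 4180 = -3998$)
$\frac{n}{r} = - \frac{5400}{-3998} = \left(-5400\right) \left(- \frac{1}{3998}\right) = \frac{2700}{1999}$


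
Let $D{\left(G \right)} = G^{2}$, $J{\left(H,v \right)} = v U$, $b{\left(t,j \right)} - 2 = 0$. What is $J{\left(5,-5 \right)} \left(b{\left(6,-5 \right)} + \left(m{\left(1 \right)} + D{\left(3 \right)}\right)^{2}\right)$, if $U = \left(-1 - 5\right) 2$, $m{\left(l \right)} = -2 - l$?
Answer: $2280$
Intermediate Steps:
$U = -12$ ($U = \left(-6\right) 2 = -12$)
$b{\left(t,j \right)} = 2$ ($b{\left(t,j \right)} = 2 + 0 = 2$)
$J{\left(H,v \right)} = - 12 v$ ($J{\left(H,v \right)} = v \left(-12\right) = - 12 v$)
$J{\left(5,-5 \right)} \left(b{\left(6,-5 \right)} + \left(m{\left(1 \right)} + D{\left(3 \right)}\right)^{2}\right) = \left(-12\right) \left(-5\right) \left(2 + \left(\left(-2 - 1\right) + 3^{2}\right)^{2}\right) = 60 \left(2 + \left(\left(-2 - 1\right) + 9\right)^{2}\right) = 60 \left(2 + \left(-3 + 9\right)^{2}\right) = 60 \left(2 + 6^{2}\right) = 60 \left(2 + 36\right) = 60 \cdot 38 = 2280$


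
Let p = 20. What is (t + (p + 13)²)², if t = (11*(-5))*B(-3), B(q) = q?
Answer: 1572516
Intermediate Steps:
t = 165 (t = (11*(-5))*(-3) = -55*(-3) = 165)
(t + (p + 13)²)² = (165 + (20 + 13)²)² = (165 + 33²)² = (165 + 1089)² = 1254² = 1572516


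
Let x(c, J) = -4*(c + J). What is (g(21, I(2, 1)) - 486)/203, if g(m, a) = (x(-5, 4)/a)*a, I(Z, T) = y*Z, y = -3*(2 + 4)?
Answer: -482/203 ≈ -2.3744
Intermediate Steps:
x(c, J) = -4*J - 4*c (x(c, J) = -4*(J + c) = -4*J - 4*c)
y = -18 (y = -3*6 = -18)
I(Z, T) = -18*Z
g(m, a) = 4 (g(m, a) = ((-4*4 - 4*(-5))/a)*a = ((-16 + 20)/a)*a = (4/a)*a = 4)
(g(21, I(2, 1)) - 486)/203 = (4 - 486)/203 = -482*1/203 = -482/203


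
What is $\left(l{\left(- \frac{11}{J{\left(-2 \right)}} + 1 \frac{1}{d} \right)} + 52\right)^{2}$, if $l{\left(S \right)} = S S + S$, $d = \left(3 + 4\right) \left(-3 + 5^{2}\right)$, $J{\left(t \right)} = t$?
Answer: $\frac{271161815824}{35153041} \approx 7713.8$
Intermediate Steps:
$d = 154$ ($d = 7 \left(-3 + 25\right) = 7 \cdot 22 = 154$)
$l{\left(S \right)} = S + S^{2}$ ($l{\left(S \right)} = S^{2} + S = S + S^{2}$)
$\left(l{\left(- \frac{11}{J{\left(-2 \right)}} + 1 \frac{1}{d} \right)} + 52\right)^{2} = \left(\left(- \frac{11}{-2} + 1 \cdot \frac{1}{154}\right) \left(1 + \left(- \frac{11}{-2} + 1 \cdot \frac{1}{154}\right)\right) + 52\right)^{2} = \left(\left(\left(-11\right) \left(- \frac{1}{2}\right) + 1 \cdot \frac{1}{154}\right) \left(1 + \left(\left(-11\right) \left(- \frac{1}{2}\right) + 1 \cdot \frac{1}{154}\right)\right) + 52\right)^{2} = \left(\left(\frac{11}{2} + \frac{1}{154}\right) \left(1 + \left(\frac{11}{2} + \frac{1}{154}\right)\right) + 52\right)^{2} = \left(\frac{424 \left(1 + \frac{424}{77}\right)}{77} + 52\right)^{2} = \left(\frac{424}{77} \cdot \frac{501}{77} + 52\right)^{2} = \left(\frac{212424}{5929} + 52\right)^{2} = \left(\frac{520732}{5929}\right)^{2} = \frac{271161815824}{35153041}$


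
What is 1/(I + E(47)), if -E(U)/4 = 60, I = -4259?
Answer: -1/4499 ≈ -0.00022227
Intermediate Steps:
E(U) = -240 (E(U) = -4*60 = -240)
1/(I + E(47)) = 1/(-4259 - 240) = 1/(-4499) = -1/4499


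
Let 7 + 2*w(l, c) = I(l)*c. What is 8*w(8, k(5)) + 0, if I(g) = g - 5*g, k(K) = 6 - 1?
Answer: -668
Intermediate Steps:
k(K) = 5
I(g) = -4*g
w(l, c) = -7/2 - 2*c*l (w(l, c) = -7/2 + ((-4*l)*c)/2 = -7/2 + (-4*c*l)/2 = -7/2 - 2*c*l)
8*w(8, k(5)) + 0 = 8*(-7/2 - 2*5*8) + 0 = 8*(-7/2 - 80) + 0 = 8*(-167/2) + 0 = -668 + 0 = -668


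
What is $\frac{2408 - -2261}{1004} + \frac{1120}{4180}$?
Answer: $\frac{1032045}{209836} \approx 4.9183$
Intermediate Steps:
$\frac{2408 - -2261}{1004} + \frac{1120}{4180} = \left(2408 + 2261\right) \frac{1}{1004} + 1120 \cdot \frac{1}{4180} = 4669 \cdot \frac{1}{1004} + \frac{56}{209} = \frac{4669}{1004} + \frac{56}{209} = \frac{1032045}{209836}$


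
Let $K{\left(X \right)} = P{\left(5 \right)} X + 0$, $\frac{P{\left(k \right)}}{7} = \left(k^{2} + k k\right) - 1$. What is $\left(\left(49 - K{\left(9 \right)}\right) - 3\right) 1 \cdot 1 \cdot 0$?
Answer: $0$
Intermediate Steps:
$P{\left(k \right)} = -7 + 14 k^{2}$ ($P{\left(k \right)} = 7 \left(\left(k^{2} + k k\right) - 1\right) = 7 \left(\left(k^{2} + k^{2}\right) - 1\right) = 7 \left(2 k^{2} - 1\right) = 7 \left(-1 + 2 k^{2}\right) = -7 + 14 k^{2}$)
$K{\left(X \right)} = 343 X$ ($K{\left(X \right)} = \left(-7 + 14 \cdot 5^{2}\right) X + 0 = \left(-7 + 14 \cdot 25\right) X + 0 = \left(-7 + 350\right) X + 0 = 343 X + 0 = 343 X$)
$\left(\left(49 - K{\left(9 \right)}\right) - 3\right) 1 \cdot 1 \cdot 0 = \left(\left(49 - 343 \cdot 9\right) - 3\right) 1 \cdot 1 \cdot 0 = \left(\left(49 - 3087\right) - 3\right) 1 \cdot 0 = \left(\left(49 - 3087\right) - 3\right) 0 = \left(-3038 - 3\right) 0 = \left(-3041\right) 0 = 0$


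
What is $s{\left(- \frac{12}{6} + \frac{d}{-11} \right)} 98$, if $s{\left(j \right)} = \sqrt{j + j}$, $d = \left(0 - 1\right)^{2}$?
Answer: $\frac{98 i \sqrt{506}}{11} \approx 200.41 i$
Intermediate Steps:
$d = 1$ ($d = \left(-1\right)^{2} = 1$)
$s{\left(j \right)} = \sqrt{2} \sqrt{j}$ ($s{\left(j \right)} = \sqrt{2 j} = \sqrt{2} \sqrt{j}$)
$s{\left(- \frac{12}{6} + \frac{d}{-11} \right)} 98 = \sqrt{2} \sqrt{- \frac{12}{6} + 1 \frac{1}{-11}} \cdot 98 = \sqrt{2} \sqrt{\left(-12\right) \frac{1}{6} + 1 \left(- \frac{1}{11}\right)} 98 = \sqrt{2} \sqrt{-2 - \frac{1}{11}} \cdot 98 = \sqrt{2} \sqrt{- \frac{23}{11}} \cdot 98 = \sqrt{2} \frac{i \sqrt{253}}{11} \cdot 98 = \frac{i \sqrt{506}}{11} \cdot 98 = \frac{98 i \sqrt{506}}{11}$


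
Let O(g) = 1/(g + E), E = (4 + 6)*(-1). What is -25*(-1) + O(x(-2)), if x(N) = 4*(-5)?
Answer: 749/30 ≈ 24.967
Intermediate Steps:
E = -10 (E = 10*(-1) = -10)
x(N) = -20
O(g) = 1/(-10 + g) (O(g) = 1/(g - 10) = 1/(-10 + g))
-25*(-1) + O(x(-2)) = -25*(-1) + 1/(-10 - 20) = 25 + 1/(-30) = 25 - 1/30 = 749/30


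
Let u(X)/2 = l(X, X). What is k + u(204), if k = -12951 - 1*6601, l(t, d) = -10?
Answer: -19572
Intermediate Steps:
k = -19552 (k = -12951 - 6601 = -19552)
u(X) = -20 (u(X) = 2*(-10) = -20)
k + u(204) = -19552 - 20 = -19572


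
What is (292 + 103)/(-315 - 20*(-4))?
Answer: -79/47 ≈ -1.6809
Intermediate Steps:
(292 + 103)/(-315 - 20*(-4)) = 395/(-315 + 80) = 395/(-235) = 395*(-1/235) = -79/47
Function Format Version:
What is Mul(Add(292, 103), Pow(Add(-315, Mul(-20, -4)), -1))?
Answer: Rational(-79, 47) ≈ -1.6809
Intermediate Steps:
Mul(Add(292, 103), Pow(Add(-315, Mul(-20, -4)), -1)) = Mul(395, Pow(Add(-315, 80), -1)) = Mul(395, Pow(-235, -1)) = Mul(395, Rational(-1, 235)) = Rational(-79, 47)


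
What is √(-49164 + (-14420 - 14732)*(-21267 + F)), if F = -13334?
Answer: 2*√252159797 ≈ 31759.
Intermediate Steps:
√(-49164 + (-14420 - 14732)*(-21267 + F)) = √(-49164 + (-14420 - 14732)*(-21267 - 13334)) = √(-49164 - 29152*(-34601)) = √(-49164 + 1008688352) = √1008639188 = 2*√252159797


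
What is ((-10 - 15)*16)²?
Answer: 160000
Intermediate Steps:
((-10 - 15)*16)² = (-25*16)² = (-400)² = 160000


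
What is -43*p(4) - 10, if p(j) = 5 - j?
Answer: -53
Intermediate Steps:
-43*p(4) - 10 = -43*(5 - 1*4) - 10 = -43*(5 - 4) - 10 = -43*1 - 10 = -43 - 10 = -53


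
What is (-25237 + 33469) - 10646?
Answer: -2414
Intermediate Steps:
(-25237 + 33469) - 10646 = 8232 - 10646 = -2414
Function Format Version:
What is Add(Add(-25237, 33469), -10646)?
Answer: -2414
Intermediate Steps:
Add(Add(-25237, 33469), -10646) = Add(8232, -10646) = -2414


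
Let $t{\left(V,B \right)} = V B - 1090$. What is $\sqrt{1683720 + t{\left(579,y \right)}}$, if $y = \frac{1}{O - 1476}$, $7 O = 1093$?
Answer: $\frac{23 \sqrt{271508091347}}{9239} \approx 1297.2$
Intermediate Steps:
$O = \frac{1093}{7}$ ($O = \frac{1}{7} \cdot 1093 = \frac{1093}{7} \approx 156.14$)
$y = - \frac{7}{9239}$ ($y = \frac{1}{\frac{1093}{7} - 1476} = \frac{1}{- \frac{9239}{7}} = - \frac{7}{9239} \approx -0.00075766$)
$t{\left(V,B \right)} = -1090 + B V$ ($t{\left(V,B \right)} = B V - 1090 = -1090 + B V$)
$\sqrt{1683720 + t{\left(579,y \right)}} = \sqrt{1683720 - \frac{10074563}{9239}} = \sqrt{\frac{15545814517}{9239}} = \frac{23 \sqrt{271508091347}}{9239}$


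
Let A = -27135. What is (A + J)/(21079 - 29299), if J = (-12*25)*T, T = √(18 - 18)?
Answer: 1809/548 ≈ 3.3011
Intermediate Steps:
T = 0 (T = √0 = 0)
J = 0 (J = -12*25*0 = -300*0 = 0)
(A + J)/(21079 - 29299) = (-27135 + 0)/(21079 - 29299) = -27135/(-8220) = -27135*(-1/8220) = 1809/548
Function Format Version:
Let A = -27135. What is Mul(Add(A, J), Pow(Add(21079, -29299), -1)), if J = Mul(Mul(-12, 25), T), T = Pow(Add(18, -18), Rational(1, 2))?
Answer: Rational(1809, 548) ≈ 3.3011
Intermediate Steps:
T = 0 (T = Pow(0, Rational(1, 2)) = 0)
J = 0 (J = Mul(Mul(-12, 25), 0) = Mul(-300, 0) = 0)
Mul(Add(A, J), Pow(Add(21079, -29299), -1)) = Mul(Add(-27135, 0), Pow(Add(21079, -29299), -1)) = Mul(-27135, Pow(-8220, -1)) = Mul(-27135, Rational(-1, 8220)) = Rational(1809, 548)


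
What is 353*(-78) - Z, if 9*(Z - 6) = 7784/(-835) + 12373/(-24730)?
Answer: -68239928443/2477946 ≈ -27539.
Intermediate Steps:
Z = 12163279/2477946 (Z = 6 + (7784/(-835) + 12373/(-24730))/9 = 6 + (7784*(-1/835) + 12373*(-1/24730))/9 = 6 + (-7784/835 - 12373/24730)/9 = 6 + (1/9)*(-8113191/825982) = 6 - 2704397/2477946 = 12163279/2477946 ≈ 4.9086)
353*(-78) - Z = 353*(-78) - 1*12163279/2477946 = -27534 - 12163279/2477946 = -68239928443/2477946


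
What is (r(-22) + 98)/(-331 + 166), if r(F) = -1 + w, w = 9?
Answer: -106/165 ≈ -0.64242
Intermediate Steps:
r(F) = 8 (r(F) = -1 + 9 = 8)
(r(-22) + 98)/(-331 + 166) = (8 + 98)/(-331 + 166) = 106/(-165) = 106*(-1/165) = -106/165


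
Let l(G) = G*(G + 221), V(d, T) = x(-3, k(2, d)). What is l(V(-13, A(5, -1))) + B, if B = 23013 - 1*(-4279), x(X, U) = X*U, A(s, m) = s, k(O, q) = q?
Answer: 37432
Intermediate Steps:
x(X, U) = U*X
V(d, T) = -3*d (V(d, T) = d*(-3) = -3*d)
l(G) = G*(221 + G)
B = 27292 (B = 23013 + 4279 = 27292)
l(V(-13, A(5, -1))) + B = (-3*(-13))*(221 - 3*(-13)) + 27292 = 39*(221 + 39) + 27292 = 39*260 + 27292 = 10140 + 27292 = 37432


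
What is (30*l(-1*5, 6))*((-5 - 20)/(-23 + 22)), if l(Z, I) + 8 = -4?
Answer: -9000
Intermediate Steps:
l(Z, I) = -12 (l(Z, I) = -8 - 4 = -12)
(30*l(-1*5, 6))*((-5 - 20)/(-23 + 22)) = (30*(-12))*((-5 - 20)/(-23 + 22)) = -(-9000)/(-1) = -(-9000)*(-1) = -360*25 = -9000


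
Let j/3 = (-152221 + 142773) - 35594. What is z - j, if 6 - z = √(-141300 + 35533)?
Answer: 135132 - I*√105767 ≈ 1.3513e+5 - 325.22*I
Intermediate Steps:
j = -135126 (j = 3*((-152221 + 142773) - 35594) = 3*(-9448 - 35594) = 3*(-45042) = -135126)
z = 6 - I*√105767 (z = 6 - √(-141300 + 35533) = 6 - √(-105767) = 6 - I*√105767 ≈ 6.0 - 325.22*I)
z - j = (6 - I*√105767) - 1*(-135126) = (6 - I*√105767) + 135126 = 135132 - I*√105767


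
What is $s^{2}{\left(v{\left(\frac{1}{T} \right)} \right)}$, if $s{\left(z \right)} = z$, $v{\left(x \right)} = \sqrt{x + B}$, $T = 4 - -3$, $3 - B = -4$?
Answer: $\frac{50}{7} \approx 7.1429$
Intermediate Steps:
$B = 7$ ($B = 3 - -4 = 3 + 4 = 7$)
$T = 7$ ($T = 4 + 3 = 7$)
$v{\left(x \right)} = \sqrt{7 + x}$ ($v{\left(x \right)} = \sqrt{x + 7} = \sqrt{7 + x}$)
$s^{2}{\left(v{\left(\frac{1}{T} \right)} \right)} = \left(\sqrt{7 + \frac{1}{7}}\right)^{2} = \left(\sqrt{\frac{50}{7}}\right)^{2} = \left(\frac{5 \sqrt{14}}{7}\right)^{2} = \frac{50}{7}$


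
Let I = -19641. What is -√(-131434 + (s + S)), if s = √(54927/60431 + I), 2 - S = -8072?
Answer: -√(-450499094676960 + 120862*I*√17930940439566)/60431 ≈ -0.19951 - 351.23*I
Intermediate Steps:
S = 8074 (S = 2 - 1*(-8072) = 2 + 8072 = 8074)
s = 2*I*√17930940439566/60431 (s = √(54927/60431 - 19641) = √(-1186870344/60431) = 2*I*√17930940439566/60431 ≈ 140.14*I)
-√(-131434 + (s + S)) = -√(-131434 + (2*I*√17930940439566/60431 + 8074)) = -√(-131434 + (8074 + 2*I*√17930940439566/60431)) = -√(-123360 + 2*I*√17930940439566/60431)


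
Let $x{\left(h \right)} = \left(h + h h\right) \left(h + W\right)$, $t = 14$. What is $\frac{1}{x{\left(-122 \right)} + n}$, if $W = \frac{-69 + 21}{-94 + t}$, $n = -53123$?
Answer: $- \frac{5}{9226149} \approx -5.4194 \cdot 10^{-7}$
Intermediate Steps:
$W = \frac{3}{5}$ ($W = \frac{-69 + 21}{-94 + 14} = - \frac{48}{-80} = \left(-48\right) \left(- \frac{1}{80}\right) = \frac{3}{5} \approx 0.6$)
$x{\left(h \right)} = \left(\frac{3}{5} + h\right) \left(h + h^{2}\right)$ ($x{\left(h \right)} = \left(h + h h\right) \left(h + \frac{3}{5}\right) = \left(h + h^{2}\right) \left(\frac{3}{5} + h\right) = \left(\frac{3}{5} + h\right) \left(h + h^{2}\right)$)
$\frac{1}{x{\left(-122 \right)} + n} = \frac{1}{\frac{1}{5} \left(-122\right) \left(3 + 5 \left(-122\right)^{2} + 8 \left(-122\right)\right) - 53123} = \frac{1}{\frac{1}{5} \left(-122\right) \left(3 + 5 \cdot 14884 - 976\right) - 53123} = \frac{1}{\frac{1}{5} \left(-122\right) \left(3 + 74420 - 976\right) - 53123} = \frac{1}{\frac{1}{5} \left(-122\right) 73447 - 53123} = \frac{1}{- \frac{8960534}{5} - 53123} = \frac{1}{- \frac{9226149}{5}} = - \frac{5}{9226149}$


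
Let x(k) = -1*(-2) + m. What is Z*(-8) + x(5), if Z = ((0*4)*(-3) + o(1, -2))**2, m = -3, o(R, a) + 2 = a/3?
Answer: -521/9 ≈ -57.889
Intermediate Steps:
o(R, a) = -2 + a/3
x(k) = -1 (x(k) = -1*(-2) - 3 = 2 - 3 = -1)
Z = 64/9 (Z = ((0*4)*(-3) + (-2 + (1/3)*(-2)))**2 = (0*(-3) + (-2 - 2/3))**2 = (0 - 8/3)**2 = (-8/3)**2 = 64/9 ≈ 7.1111)
Z*(-8) + x(5) = (64/9)*(-8) - 1 = -512/9 - 1 = -521/9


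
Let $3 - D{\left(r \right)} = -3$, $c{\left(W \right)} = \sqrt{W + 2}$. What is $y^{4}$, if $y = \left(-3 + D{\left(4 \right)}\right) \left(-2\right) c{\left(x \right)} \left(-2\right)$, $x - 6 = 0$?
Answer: $1327104$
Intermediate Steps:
$x = 6$ ($x = 6 + 0 = 6$)
$c{\left(W \right)} = \sqrt{2 + W}$
$D{\left(r \right)} = 6$ ($D{\left(r \right)} = 3 - -3 = 3 + 3 = 6$)
$y = 24 \sqrt{2}$ ($y = \left(-3 + 6\right) \left(-2\right) \sqrt{2 + 6} \left(-2\right) = 3 \left(-2\right) \sqrt{8} \left(-2\right) = - 6 \cdot 2 \sqrt{2} \left(-2\right) = - 12 \sqrt{2} \left(-2\right) = 24 \sqrt{2} \approx 33.941$)
$y^{4} = \left(24 \sqrt{2}\right)^{4} = 1327104$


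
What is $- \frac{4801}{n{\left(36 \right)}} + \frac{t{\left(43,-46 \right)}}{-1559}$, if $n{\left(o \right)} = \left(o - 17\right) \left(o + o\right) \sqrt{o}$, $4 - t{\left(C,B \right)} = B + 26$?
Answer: $- \frac{7681751}{12796272} \approx -0.60031$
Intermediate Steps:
$t{\left(C,B \right)} = -22 - B$ ($t{\left(C,B \right)} = 4 - \left(B + 26\right) = 4 - \left(26 + B\right) = -22 - B$)
$n{\left(o \right)} = 2 o^{\frac{3}{2}} \left(-17 + o\right)$ ($n{\left(o \right)} = \left(-17 + o\right) 2 o \sqrt{o} = 2 o \left(-17 + o\right) \sqrt{o} = 2 o^{\frac{3}{2}} \left(-17 + o\right)$)
$- \frac{4801}{n{\left(36 \right)}} + \frac{t{\left(43,-46 \right)}}{-1559} = - \frac{4801}{2 \cdot 36^{\frac{3}{2}} \left(-17 + 36\right)} + \frac{-22 - -46}{-1559} = - \frac{4801}{2 \cdot 216 \cdot 19} + \left(-22 + 46\right) \left(- \frac{1}{1559}\right) = - \frac{4801}{8208} + 24 \left(- \frac{1}{1559}\right) = \left(-4801\right) \frac{1}{8208} - \frac{24}{1559} = - \frac{4801}{8208} - \frac{24}{1559} = - \frac{7681751}{12796272}$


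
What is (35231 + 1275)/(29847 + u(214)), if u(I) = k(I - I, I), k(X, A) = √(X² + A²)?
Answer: 36506/30061 ≈ 1.2144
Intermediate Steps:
k(X, A) = √(A² + X²)
u(I) = √(I²) (u(I) = √(I² + (I - I)²) = √(I² + 0²) = √(I² + 0) = √(I²))
(35231 + 1275)/(29847 + u(214)) = (35231 + 1275)/(29847 + √(214²)) = 36506/(29847 + √45796) = 36506/(29847 + 214) = 36506/30061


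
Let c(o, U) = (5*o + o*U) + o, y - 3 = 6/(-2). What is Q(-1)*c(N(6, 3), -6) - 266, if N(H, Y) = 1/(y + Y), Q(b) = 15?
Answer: -266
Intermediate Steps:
y = 0 (y = 3 + 6/(-2) = 3 + 6*(-½) = 3 - 3 = 0)
N(H, Y) = 1/Y (N(H, Y) = 1/(0 + Y) = 1/Y)
c(o, U) = 6*o + U*o (c(o, U) = (5*o + U*o) + o = 6*o + U*o)
Q(-1)*c(N(6, 3), -6) - 266 = 15*((6 - 6)/3) - 266 = 15*((⅓)*0) - 266 = 15*0 - 266 = 0 - 266 = -266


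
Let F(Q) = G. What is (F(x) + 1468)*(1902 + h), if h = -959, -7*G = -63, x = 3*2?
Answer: 1392811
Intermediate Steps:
x = 6
G = 9 (G = -⅐*(-63) = 9)
F(Q) = 9
(F(x) + 1468)*(1902 + h) = (9 + 1468)*(1902 - 959) = 1477*943 = 1392811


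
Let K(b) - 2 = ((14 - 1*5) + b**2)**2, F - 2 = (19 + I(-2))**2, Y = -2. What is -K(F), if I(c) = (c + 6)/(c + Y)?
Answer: -11296501227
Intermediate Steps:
I(c) = (6 + c)/(-2 + c) (I(c) = (c + 6)/(c - 2) = (6 + c)/(-2 + c))
F = 326 (F = 2 + (19 + (6 - 2)/(-2 - 2))**2 = 2 + (19 + 4/(-4))**2 = 2 + (19 - 1/4*4)**2 = 2 + (19 - 1)**2 = 2 + 18**2 = 2 + 324 = 326)
K(b) = 2 + (9 + b**2)**2 (K(b) = 2 + ((14 - 1*5) + b**2)**2 = 2 + ((14 - 5) + b**2)**2 = 2 + (9 + b**2)**2)
-K(F) = -(2 + (9 + 326**2)**2) = -(2 + (9 + 106276)**2) = -(2 + 106285**2) = -(2 + 11296501225) = -1*11296501227 = -11296501227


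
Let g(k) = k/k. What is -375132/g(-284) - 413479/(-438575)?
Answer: -164523103421/438575 ≈ -3.7513e+5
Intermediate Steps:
g(k) = 1
-375132/g(-284) - 413479/(-438575) = -375132/1 - 413479/(-438575) = -375132*1 - 413479*(-1/438575) = -375132 + 413479/438575 = -164523103421/438575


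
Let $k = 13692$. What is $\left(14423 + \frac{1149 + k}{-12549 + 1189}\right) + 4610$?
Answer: $\frac{216200039}{11360} \approx 19032.0$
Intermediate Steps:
$\left(14423 + \frac{1149 + k}{-12549 + 1189}\right) + 4610 = \left(14423 + \frac{1149 + 13692}{-12549 + 1189}\right) + 4610 = \left(14423 + \frac{14841}{-11360}\right) + 4610 = \left(14423 + 14841 \left(- \frac{1}{11360}\right)\right) + 4610 = \left(14423 - \frac{14841}{11360}\right) + 4610 = \frac{163830439}{11360} + 4610 = \frac{216200039}{11360}$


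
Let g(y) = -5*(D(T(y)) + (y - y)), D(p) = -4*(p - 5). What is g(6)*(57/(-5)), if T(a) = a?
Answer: -228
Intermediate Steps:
D(p) = 20 - 4*p (D(p) = -4*(-5 + p) = 20 - 4*p)
g(y) = -100 + 20*y (g(y) = -5*((20 - 4*y) + (y - y)) = -5*((20 - 4*y) + 0) = -5*(20 - 4*y) = -100 + 20*y)
g(6)*(57/(-5)) = (-100 + 20*6)*(57/(-5)) = (-100 + 120)*(57*(-⅕)) = 20*(-57/5) = -228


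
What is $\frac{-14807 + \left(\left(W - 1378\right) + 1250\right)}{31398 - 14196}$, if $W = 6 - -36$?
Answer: $- \frac{14893}{17202} \approx -0.86577$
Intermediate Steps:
$W = 42$ ($W = 6 + 36 = 42$)
$\frac{-14807 + \left(\left(W - 1378\right) + 1250\right)}{31398 - 14196} = \frac{-14807 + \left(\left(42 - 1378\right) + 1250\right)}{31398 - 14196} = \frac{-14807 + \left(-1336 + 1250\right)}{17202} = \left(-14807 - 86\right) \frac{1}{17202} = \left(-14893\right) \frac{1}{17202} = - \frac{14893}{17202}$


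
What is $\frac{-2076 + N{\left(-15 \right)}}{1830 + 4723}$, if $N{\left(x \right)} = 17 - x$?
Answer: $- \frac{2044}{6553} \approx -0.31192$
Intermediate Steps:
$\frac{-2076 + N{\left(-15 \right)}}{1830 + 4723} = \frac{-2076 + \left(17 - -15\right)}{1830 + 4723} = \frac{-2076 + \left(17 + 15\right)}{6553} = \left(-2076 + 32\right) \frac{1}{6553} = \left(-2044\right) \frac{1}{6553} = - \frac{2044}{6553}$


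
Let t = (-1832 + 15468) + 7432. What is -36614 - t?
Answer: -57682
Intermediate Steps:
t = 21068 (t = 13636 + 7432 = 21068)
-36614 - t = -36614 - 1*21068 = -36614 - 21068 = -57682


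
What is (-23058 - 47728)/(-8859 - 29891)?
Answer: 35393/19375 ≈ 1.8267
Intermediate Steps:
(-23058 - 47728)/(-8859 - 29891) = -70786/(-38750) = -70786*(-1/38750) = 35393/19375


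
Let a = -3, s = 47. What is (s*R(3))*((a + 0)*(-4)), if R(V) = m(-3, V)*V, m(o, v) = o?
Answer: -5076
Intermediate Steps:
R(V) = -3*V
(s*R(3))*((a + 0)*(-4)) = (47*(-3*3))*((-3 + 0)*(-4)) = (47*(-9))*(-3*(-4)) = -423*12 = -5076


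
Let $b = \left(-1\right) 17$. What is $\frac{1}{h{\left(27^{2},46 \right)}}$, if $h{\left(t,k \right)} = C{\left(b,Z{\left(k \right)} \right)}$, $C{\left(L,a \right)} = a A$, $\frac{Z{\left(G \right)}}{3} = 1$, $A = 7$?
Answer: $\frac{1}{21} \approx 0.047619$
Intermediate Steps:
$Z{\left(G \right)} = 3$ ($Z{\left(G \right)} = 3 \cdot 1 = 3$)
$b = -17$
$C{\left(L,a \right)} = 7 a$ ($C{\left(L,a \right)} = a 7 = 7 a$)
$h{\left(t,k \right)} = 21$ ($h{\left(t,k \right)} = 7 \cdot 3 = 21$)
$\frac{1}{h{\left(27^{2},46 \right)}} = \frac{1}{21}$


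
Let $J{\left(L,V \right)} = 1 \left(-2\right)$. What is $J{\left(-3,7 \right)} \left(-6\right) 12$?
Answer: $144$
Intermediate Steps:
$J{\left(L,V \right)} = -2$
$J{\left(-3,7 \right)} \left(-6\right) 12 = \left(-2\right) \left(-6\right) 12 = 12 \cdot 12 = 144$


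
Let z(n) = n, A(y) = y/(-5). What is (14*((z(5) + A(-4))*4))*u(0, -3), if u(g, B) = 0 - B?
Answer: 4872/5 ≈ 974.40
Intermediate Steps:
A(y) = -y/5 (A(y) = y*(-⅕) = -y/5)
u(g, B) = -B
(14*((z(5) + A(-4))*4))*u(0, -3) = (14*((5 - ⅕*(-4))*4))*(-1*(-3)) = (14*((5 + ⅘)*4))*3 = (14*((29/5)*4))*3 = (14*(116/5))*3 = (1624/5)*3 = 4872/5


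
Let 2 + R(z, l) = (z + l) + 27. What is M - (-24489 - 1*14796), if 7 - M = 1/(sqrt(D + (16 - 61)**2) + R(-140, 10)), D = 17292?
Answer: 108603053/2764 - sqrt(19317)/8292 ≈ 39292.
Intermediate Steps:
R(z, l) = 25 + l + z (R(z, l) = -2 + ((z + l) + 27) = -2 + ((l + z) + 27) = -2 + (27 + l + z) = 25 + l + z)
M = 7 - 1/(-105 + sqrt(19317)) (M = 7 - 1/(sqrt(17292 + (16 - 61)**2) + (25 + 10 - 140)) = 7 - 1/(sqrt(17292 + (-45)**2) - 105) = 7 - 1/(sqrt(17292 + 2025) - 105) = 7 - 1/(sqrt(19317) - 105) = 7 - 1/(-105 + sqrt(19317)) ≈ 6.9706)
M - (-24489 - 1*14796) = (19313/2764 - sqrt(19317)/8292) - (-24489 - 1*14796) = (19313/2764 - sqrt(19317)/8292) - (-24489 - 14796) = (19313/2764 - sqrt(19317)/8292) - 1*(-39285) = (19313/2764 - sqrt(19317)/8292) + 39285 = 108603053/2764 - sqrt(19317)/8292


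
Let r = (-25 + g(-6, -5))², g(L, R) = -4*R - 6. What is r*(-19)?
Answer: -2299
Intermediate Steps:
g(L, R) = -6 - 4*R
r = 121 (r = (-25 + (-6 - 4*(-5)))² = (-25 + (-6 + 20))² = (-25 + 14)² = (-11)² = 121)
r*(-19) = 121*(-19) = -2299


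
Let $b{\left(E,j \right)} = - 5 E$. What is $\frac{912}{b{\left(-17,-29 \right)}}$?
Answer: $\frac{912}{85} \approx 10.729$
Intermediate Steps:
$\frac{912}{b{\left(-17,-29 \right)}} = \frac{912}{\left(-5\right) \left(-17\right)} = \frac{912}{85}$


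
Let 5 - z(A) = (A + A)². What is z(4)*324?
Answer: -19116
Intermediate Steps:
z(A) = 5 - 4*A² (z(A) = 5 - (A + A)² = 5 - (2*A)² = 5 - 4*A²)
z(4)*324 = (5 - 4*4²)*324 = (5 - 4*16)*324 = (5 - 64)*324 = -59*324 = -19116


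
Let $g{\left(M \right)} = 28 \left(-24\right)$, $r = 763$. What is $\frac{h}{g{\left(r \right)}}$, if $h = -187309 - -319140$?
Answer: $- \frac{18833}{96} \approx -196.18$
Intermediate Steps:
$h = 131831$ ($h = -187309 + 319140 = 131831$)
$g{\left(M \right)} = -672$
$\frac{h}{g{\left(r \right)}} = \frac{131831}{-672} = 131831 \left(- \frac{1}{672}\right) = - \frac{18833}{96}$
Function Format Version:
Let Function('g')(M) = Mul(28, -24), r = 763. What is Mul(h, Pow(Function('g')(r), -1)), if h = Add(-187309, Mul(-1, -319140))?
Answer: Rational(-18833, 96) ≈ -196.18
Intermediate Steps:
h = 131831 (h = Add(-187309, 319140) = 131831)
Function('g')(M) = -672
Mul(h, Pow(Function('g')(r), -1)) = Mul(131831, Pow(-672, -1)) = Mul(131831, Rational(-1, 672)) = Rational(-18833, 96)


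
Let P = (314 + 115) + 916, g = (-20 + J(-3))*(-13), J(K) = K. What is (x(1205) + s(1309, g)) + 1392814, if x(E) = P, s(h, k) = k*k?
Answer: 1483560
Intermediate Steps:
g = 299 (g = (-20 - 3)*(-13) = -23*(-13) = 299)
s(h, k) = k²
P = 1345 (P = 429 + 916 = 1345)
x(E) = 1345
(x(1205) + s(1309, g)) + 1392814 = (1345 + 299²) + 1392814 = (1345 + 89401) + 1392814 = 90746 + 1392814 = 1483560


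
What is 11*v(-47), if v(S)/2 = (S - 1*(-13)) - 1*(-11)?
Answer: -506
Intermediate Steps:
v(S) = 48 + 2*S (v(S) = 2*((S - 1*(-13)) - 1*(-11)) = 2*((S + 13) + 11) = 2*((13 + S) + 11) = 2*(24 + S) = 48 + 2*S)
11*v(-47) = 11*(48 + 2*(-47)) = 11*(48 - 94) = 11*(-46) = -506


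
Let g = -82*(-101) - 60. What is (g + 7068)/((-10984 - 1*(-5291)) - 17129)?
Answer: -7645/11411 ≈ -0.66997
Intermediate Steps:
g = 8222 (g = 8282 - 60 = 8222)
(g + 7068)/((-10984 - 1*(-5291)) - 17129) = (8222 + 7068)/((-10984 - 1*(-5291)) - 17129) = 15290/((-10984 + 5291) - 17129) = 15290/(-5693 - 17129) = 15290/(-22822) = 15290*(-1/22822) = -7645/11411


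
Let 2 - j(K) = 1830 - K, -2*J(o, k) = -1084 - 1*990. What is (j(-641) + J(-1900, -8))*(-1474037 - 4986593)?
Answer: 9251622160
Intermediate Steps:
J(o, k) = 1037 (J(o, k) = -(-1084 - 1*990)/2 = -(-1084 - 990)/2 = -½*(-2074) = 1037)
j(K) = -1828 + K (j(K) = 2 - (1830 - K) = 2 + (-1830 + K) = -1828 + K)
(j(-641) + J(-1900, -8))*(-1474037 - 4986593) = ((-1828 - 641) + 1037)*(-1474037 - 4986593) = (-2469 + 1037)*(-6460630) = -1432*(-6460630) = 9251622160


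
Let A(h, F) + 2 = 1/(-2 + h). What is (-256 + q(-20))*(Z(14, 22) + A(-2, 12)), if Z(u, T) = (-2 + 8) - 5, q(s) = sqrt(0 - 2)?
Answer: 320 - 5*I*sqrt(2)/4 ≈ 320.0 - 1.7678*I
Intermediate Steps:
A(h, F) = -2 + 1/(-2 + h)
q(s) = I*sqrt(2) (q(s) = sqrt(-2) = I*sqrt(2))
Z(u, T) = 1 (Z(u, T) = 6 - 5 = 1)
(-256 + q(-20))*(Z(14, 22) + A(-2, 12)) = (-256 + I*sqrt(2))*(1 + (5 - 2*(-2))/(-2 - 2)) = (-256 + I*sqrt(2))*(1 + (5 + 4)/(-4)) = (-256 + I*sqrt(2))*(1 - 1/4*9) = (-256 + I*sqrt(2))*(1 - 9/4) = (-256 + I*sqrt(2))*(-5/4) = 320 - 5*I*sqrt(2)/4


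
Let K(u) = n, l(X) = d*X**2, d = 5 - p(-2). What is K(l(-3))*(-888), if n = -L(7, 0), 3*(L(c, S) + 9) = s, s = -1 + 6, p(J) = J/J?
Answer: -6512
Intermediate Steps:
p(J) = 1
s = 5
d = 4 (d = 5 - 1*1 = 5 - 1 = 4)
L(c, S) = -22/3 (L(c, S) = -9 + (1/3)*5 = -9 + 5/3 = -22/3)
n = 22/3 (n = -1*(-22/3) = 22/3 ≈ 7.3333)
l(X) = 4*X**2
K(u) = 22/3
K(l(-3))*(-888) = (22/3)*(-888) = -6512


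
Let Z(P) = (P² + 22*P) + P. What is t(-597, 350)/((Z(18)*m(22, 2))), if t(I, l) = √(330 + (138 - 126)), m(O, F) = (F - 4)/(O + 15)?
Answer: -37*√38/492 ≈ -0.46358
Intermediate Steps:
m(O, F) = (-4 + F)/(15 + O)
t(I, l) = 3*√38 (t(I, l) = √(330 + 12) = √342 = 3*√38)
Z(P) = P² + 23*P
t(-597, 350)/((Z(18)*m(22, 2))) = (3*√38)/(((18*(23 + 18))*((-4 + 2)/(15 + 22)))) = (3*√38)/(((18*41)*(-2/37))) = (3*√38)/((738*((1/37)*(-2)))) = (3*√38)/((738*(-2/37))) = (3*√38)/(-1476/37) = (3*√38)*(-37/1476) = -37*√38/492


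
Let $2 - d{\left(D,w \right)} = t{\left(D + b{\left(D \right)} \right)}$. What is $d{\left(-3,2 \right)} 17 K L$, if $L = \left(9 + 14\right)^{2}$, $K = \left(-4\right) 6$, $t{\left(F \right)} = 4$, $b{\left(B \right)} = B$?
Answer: $431664$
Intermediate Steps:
$d{\left(D,w \right)} = -2$ ($d{\left(D,w \right)} = 2 - 4 = -2$)
$K = -24$
$L = 529$ ($L = 23^{2} = 529$)
$d{\left(-3,2 \right)} 17 K L = \left(-2\right) 17 \left(-24\right) 529 = \left(-34\right) \left(-24\right) 529 = 816 \cdot 529 = 431664$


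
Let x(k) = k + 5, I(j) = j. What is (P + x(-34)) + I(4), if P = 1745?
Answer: 1720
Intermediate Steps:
x(k) = 5 + k
(P + x(-34)) + I(4) = (1745 + (5 - 34)) + 4 = (1745 - 29) + 4 = 1716 + 4 = 1720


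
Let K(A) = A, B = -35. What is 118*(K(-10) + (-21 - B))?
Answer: 472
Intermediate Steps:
118*(K(-10) + (-21 - B)) = 118*(-10 + (-21 - 1*(-35))) = 118*(-10 + (-21 + 35)) = 118*(-10 + 14) = 118*4 = 472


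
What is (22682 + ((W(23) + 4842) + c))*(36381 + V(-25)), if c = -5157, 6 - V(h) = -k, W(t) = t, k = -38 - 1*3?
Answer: 813786940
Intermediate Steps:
k = -41 (k = -38 - 3 = -41)
V(h) = -35 (V(h) = 6 - (-1)*(-41) = 6 - 1*41 = 6 - 41 = -35)
(22682 + ((W(23) + 4842) + c))*(36381 + V(-25)) = (22682 + ((23 + 4842) - 5157))*(36381 - 35) = (22682 + (4865 - 5157))*36346 = (22682 - 292)*36346 = 22390*36346 = 813786940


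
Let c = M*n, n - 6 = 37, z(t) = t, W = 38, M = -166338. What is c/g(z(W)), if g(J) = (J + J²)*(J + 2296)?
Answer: -397363/192166 ≈ -2.0678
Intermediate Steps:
n = 43 (n = 6 + 37 = 43)
g(J) = (2296 + J)*(J + J²) (g(J) = (J + J²)*(2296 + J) = (2296 + J)*(J + J²))
c = -7152534 (c = -166338*43 = -7152534)
c/g(z(W)) = -7152534*1/(38*(2296 + 38² + 2297*38)) = -7152534*1/(38*(2296 + 1444 + 87286)) = -7152534/(38*91026) = -7152534/3458988 = -7152534*1/3458988 = -397363/192166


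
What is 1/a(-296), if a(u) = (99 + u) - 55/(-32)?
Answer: -32/6249 ≈ -0.0051208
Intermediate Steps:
a(u) = 3223/32 + u (a(u) = (99 + u) - 55*(-1/32) = (99 + u) + 55/32 = 3223/32 + u)
1/a(-296) = 1/(3223/32 - 296) = 1/(-6249/32) = -32/6249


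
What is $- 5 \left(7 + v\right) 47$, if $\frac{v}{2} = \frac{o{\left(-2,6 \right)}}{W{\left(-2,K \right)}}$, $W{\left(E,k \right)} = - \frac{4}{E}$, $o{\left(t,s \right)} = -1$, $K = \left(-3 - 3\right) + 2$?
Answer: $-1410$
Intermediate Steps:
$K = -4$ ($K = -6 + 2 = -4$)
$v = -1$ ($v = 2 \left(- \frac{1}{\left(-4\right) \frac{1}{-2}}\right) = 2 \left(- \frac{1}{\left(-4\right) \left(- \frac{1}{2}\right)}\right) = 2 \left(- \frac{1}{2}\right) = -1$)
$- 5 \left(7 + v\right) 47 = - 5 \left(7 - 1\right) 47 = \left(-5\right) 6 \cdot 47 = \left(-30\right) 47 = -1410$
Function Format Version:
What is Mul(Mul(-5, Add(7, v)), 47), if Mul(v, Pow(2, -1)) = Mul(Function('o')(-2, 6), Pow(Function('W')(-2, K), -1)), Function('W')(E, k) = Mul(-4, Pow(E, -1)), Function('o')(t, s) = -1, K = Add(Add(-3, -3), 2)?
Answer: -1410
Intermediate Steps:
K = -4 (K = Add(-6, 2) = -4)
v = -1 (v = Mul(2, Mul(-1, Pow(Mul(-4, Pow(-2, -1)), -1))) = Mul(2, Mul(-1, Pow(Mul(-4, Rational(-1, 2)), -1))) = Mul(2, Mul(-1, Pow(2, -1))) = Mul(2, Mul(-1, Rational(1, 2))) = Mul(2, Rational(-1, 2)) = -1)
Mul(Mul(-5, Add(7, v)), 47) = Mul(Mul(-5, Add(7, -1)), 47) = Mul(Mul(-5, 6), 47) = Mul(-30, 47) = -1410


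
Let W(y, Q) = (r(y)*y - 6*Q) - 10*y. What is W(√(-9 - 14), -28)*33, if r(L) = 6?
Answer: 5544 - 132*I*√23 ≈ 5544.0 - 633.05*I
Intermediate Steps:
W(y, Q) = -6*Q - 4*y (W(y, Q) = (6*y - 6*Q) - 10*y = (-6*Q + 6*y) - 10*y = -6*Q - 4*y)
W(√(-9 - 14), -28)*33 = (-6*(-28) - 4*√(-9 - 14))*33 = (168 - 4*I*√23)*33 = 5544 - 132*I*√23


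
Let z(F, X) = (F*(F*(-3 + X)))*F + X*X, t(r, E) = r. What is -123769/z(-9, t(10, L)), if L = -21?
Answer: 123769/5003 ≈ 24.739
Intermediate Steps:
z(F, X) = X² + F³*(-3 + X) (z(F, X) = (F²*(-3 + X))*F + X² = F³*(-3 + X) + X² = X² + F³*(-3 + X))
-123769/z(-9, t(10, L)) = -123769/(10² - 3*(-9)³ + 10*(-9)³) = -123769/(100 - 3*(-729) + 10*(-729)) = -123769/(100 + 2187 - 7290) = -123769/(-5003) = -123769*(-1/5003) = 123769/5003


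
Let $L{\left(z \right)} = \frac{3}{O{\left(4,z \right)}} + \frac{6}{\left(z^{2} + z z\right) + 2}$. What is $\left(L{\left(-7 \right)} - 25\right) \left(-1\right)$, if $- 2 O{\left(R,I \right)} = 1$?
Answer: $\frac{1547}{50} \approx 30.94$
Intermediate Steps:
$O{\left(R,I \right)} = - \frac{1}{2}$ ($O{\left(R,I \right)} = \left(- \frac{1}{2}\right) 1 = - \frac{1}{2}$)
$L{\left(z \right)} = -6 + \frac{6}{2 + 2 z^{2}}$ ($L{\left(z \right)} = \frac{3}{- \frac{1}{2}} + \frac{6}{\left(z^{2} + z z\right) + 2} = 3 \left(-2\right) + \frac{6}{\left(z^{2} + z^{2}\right) + 2} = -6 + \frac{6}{2 z^{2} + 2} = -6 + \frac{6}{2 + 2 z^{2}}$)
$\left(L{\left(-7 \right)} - 25\right) \left(-1\right) = \left(\frac{3 \left(-1 - 2 \left(-7\right)^{2}\right)}{1 + \left(-7\right)^{2}} - 25\right) \left(-1\right) = \left(\frac{3 \left(-1 - 98\right)}{1 + 49} - 25\right) \left(-1\right) = \left(\frac{3 \left(-1 - 98\right)}{50} - 25\right) \left(-1\right) = \left(3 \cdot \frac{1}{50} \left(-99\right) - 25\right) \left(-1\right) = \left(- \frac{297}{50} - 25\right) \left(-1\right) = \left(- \frac{1547}{50}\right) \left(-1\right) = \frac{1547}{50}$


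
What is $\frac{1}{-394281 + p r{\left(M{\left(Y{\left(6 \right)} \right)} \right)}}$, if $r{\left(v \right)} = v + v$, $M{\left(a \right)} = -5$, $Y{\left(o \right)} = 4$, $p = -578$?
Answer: $- \frac{1}{388501} \approx -2.574 \cdot 10^{-6}$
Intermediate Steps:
$r{\left(v \right)} = 2 v$
$\frac{1}{-394281 + p r{\left(M{\left(Y{\left(6 \right)} \right)} \right)}} = \frac{1}{-394281 - 578 \cdot 2 \left(-5\right)} = \frac{1}{-394281 - -5780} = \frac{1}{-394281 + 5780} = \frac{1}{-388501} = - \frac{1}{388501}$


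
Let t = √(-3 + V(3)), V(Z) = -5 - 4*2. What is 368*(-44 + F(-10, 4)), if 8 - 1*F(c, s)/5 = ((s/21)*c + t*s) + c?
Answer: 429088/21 - 29440*I ≈ 20433.0 - 29440.0*I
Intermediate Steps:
V(Z) = -13 (V(Z) = -5 - 8 = -13)
t = 4*I (t = √(-3 - 13) = √(-16) = 4*I ≈ 4.0*I)
F(c, s) = 40 - 5*c - 20*I*s - 5*c*s/21 (F(c, s) = 40 - 5*(((s/21)*c + (4*I)*s) + c) = 40 - 5*(((s*(1/21))*c + 4*I*s) + c) = 40 - 5*(((s/21)*c + 4*I*s) + c) = 40 - 5*((c*s/21 + 4*I*s) + c) = 40 - 5*((4*I*s + c*s/21) + c) = 40 - 5*(c + 4*I*s + c*s/21) = 40 + (-5*c - 20*I*s - 5*c*s/21) = 40 - 5*c - 20*I*s - 5*c*s/21)
368*(-44 + F(-10, 4)) = 368*(-44 + (40 - 5*(-10) - 20*I*4 - 5/21*(-10)*4)) = 368*(-44 + (40 + 50 - 80*I + 200/21)) = 368*(-44 + (2090/21 - 80*I)) = 368*(1166/21 - 80*I) = 429088/21 - 29440*I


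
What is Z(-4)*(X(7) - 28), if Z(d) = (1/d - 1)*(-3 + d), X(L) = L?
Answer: -735/4 ≈ -183.75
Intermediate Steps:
Z(d) = (-1 + 1/d)*(-3 + d)
Z(-4)*(X(7) - 28) = (4 - 1*(-4) - 3/(-4))*(7 - 28) = (4 + 4 - 3*(-¼))*(-21) = (4 + 4 + ¾)*(-21) = (35/4)*(-21) = -735/4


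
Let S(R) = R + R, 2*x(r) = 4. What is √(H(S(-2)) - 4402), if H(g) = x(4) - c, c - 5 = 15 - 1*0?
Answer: 2*I*√1105 ≈ 66.483*I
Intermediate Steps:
x(r) = 2 (x(r) = (½)*4 = 2)
S(R) = 2*R
c = 20 (c = 5 + (15 - 1*0) = 5 + (15 + 0) = 5 + 15 = 20)
H(g) = -18 (H(g) = 2 - 1*20 = 2 - 20 = -18)
√(H(S(-2)) - 4402) = √(-18 - 4402) = √(-4420) = 2*I*√1105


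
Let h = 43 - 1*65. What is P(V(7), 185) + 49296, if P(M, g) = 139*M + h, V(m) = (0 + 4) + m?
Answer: 50803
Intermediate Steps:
V(m) = 4 + m
h = -22 (h = 43 - 65 = -22)
P(M, g) = -22 + 139*M (P(M, g) = 139*M - 22 = -22 + 139*M)
P(V(7), 185) + 49296 = (-22 + 139*(4 + 7)) + 49296 = (-22 + 139*11) + 49296 = (-22 + 1529) + 49296 = 1507 + 49296 = 50803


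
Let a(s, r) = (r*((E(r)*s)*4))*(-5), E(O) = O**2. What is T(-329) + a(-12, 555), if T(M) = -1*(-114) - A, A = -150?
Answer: 41028930264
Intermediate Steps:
a(s, r) = -20*s*r**3 (a(s, r) = (r*((r**2*s)*4))*(-5) = (r*((s*r**2)*4))*(-5) = (r*(4*s*r**2))*(-5) = (4*s*r**3)*(-5) = -20*s*r**3)
T(M) = 264 (T(M) = -1*(-114) - 1*(-150) = 114 + 150 = 264)
T(-329) + a(-12, 555) = 264 - 20*(-12)*555**3 = 264 - 20*(-12)*170953875 = 264 + 41028930000 = 41028930264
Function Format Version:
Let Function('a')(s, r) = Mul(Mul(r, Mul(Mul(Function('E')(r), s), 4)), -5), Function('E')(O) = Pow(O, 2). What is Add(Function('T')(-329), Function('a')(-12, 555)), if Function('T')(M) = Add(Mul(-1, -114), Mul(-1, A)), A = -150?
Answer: 41028930264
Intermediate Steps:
Function('a')(s, r) = Mul(-20, s, Pow(r, 3)) (Function('a')(s, r) = Mul(Mul(r, Mul(Mul(Pow(r, 2), s), 4)), -5) = Mul(Mul(r, Mul(Mul(s, Pow(r, 2)), 4)), -5) = Mul(Mul(r, Mul(4, s, Pow(r, 2))), -5) = Mul(Mul(4, s, Pow(r, 3)), -5) = Mul(-20, s, Pow(r, 3)))
Function('T')(M) = 264 (Function('T')(M) = Add(Mul(-1, -114), Mul(-1, -150)) = Add(114, 150) = 264)
Add(Function('T')(-329), Function('a')(-12, 555)) = Add(264, Mul(-20, -12, Pow(555, 3))) = Add(264, Mul(-20, -12, 170953875)) = Add(264, 41028930000) = 41028930264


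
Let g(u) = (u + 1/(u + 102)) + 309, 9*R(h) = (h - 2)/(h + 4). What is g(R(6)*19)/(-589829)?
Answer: -64530229/122837787540 ≈ -0.00052533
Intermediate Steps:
R(h) = (-2 + h)/(9*(4 + h)) (R(h) = ((h - 2)/(h + 4))/9 = ((-2 + h)/(4 + h))/9 = (-2 + h)/(9*(4 + h)))
g(u) = 309 + u + 1/(102 + u) (g(u) = (u + 1/(102 + u)) + 309 = 309 + u + 1/(102 + u))
g(R(6)*19)/(-589829) = ((31519 + (((-2 + 6)/(9*(4 + 6)))*19)² + 411*(((-2 + 6)/(9*(4 + 6)))*19))/(102 + ((-2 + 6)/(9*(4 + 6)))*19))/(-589829) = ((31519 + (((⅑)*4/10)*19)² + 411*(((⅑)*4/10)*19))/(102 + ((⅑)*4/10)*19))*(-1/589829) = ((31519 + (((⅑)*(⅒)*4)*19)² + 411*(((⅑)*(⅒)*4)*19))/(102 + ((⅑)*(⅒)*4)*19))*(-1/589829) = ((31519 + ((2/45)*19)² + 411*((2/45)*19))/(102 + (2/45)*19))*(-1/589829) = ((31519 + (38/45)² + 411*(38/45))/(102 + 38/45))*(-1/589829) = ((31519 + 1444/2025 + 5206/15)/(4628/45))*(-1/589829) = ((45/4628)*(64530229/2025))*(-1/589829) = (64530229/208260)*(-1/589829) = -64530229/122837787540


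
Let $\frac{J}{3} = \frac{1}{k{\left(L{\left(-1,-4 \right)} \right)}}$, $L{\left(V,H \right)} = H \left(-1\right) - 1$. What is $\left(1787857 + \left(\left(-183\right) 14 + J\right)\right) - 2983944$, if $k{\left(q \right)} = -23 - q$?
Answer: $- \frac{31164877}{26} \approx -1.1986 \cdot 10^{6}$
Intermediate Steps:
$L{\left(V,H \right)} = -1 - H$ ($L{\left(V,H \right)} = - H - 1 = -1 - H$)
$J = - \frac{3}{26}$ ($J = \frac{3}{-23 - \left(-1 - -4\right)} = \frac{3}{-23 - \left(-1 + 4\right)} = \frac{3}{-23 - 3} = \frac{3}{-26} = 3 \left(- \frac{1}{26}\right) = - \frac{3}{26} \approx -0.11538$)
$\left(1787857 + \left(\left(-183\right) 14 + J\right)\right) - 2983944 = \left(1787857 - \frac{66615}{26}\right) - 2983944 = \frac{46417667}{26} - 2983944 = - \frac{31164877}{26}$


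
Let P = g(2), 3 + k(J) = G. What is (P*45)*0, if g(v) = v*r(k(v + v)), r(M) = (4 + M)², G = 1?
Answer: 0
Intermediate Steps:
k(J) = -2 (k(J) = -3 + 1 = -2)
g(v) = 4*v (g(v) = v*(4 - 2)² = v*2² = v*4 = 4*v)
P = 8 (P = 4*2 = 8)
(P*45)*0 = (8*45)*0 = 360*0 = 0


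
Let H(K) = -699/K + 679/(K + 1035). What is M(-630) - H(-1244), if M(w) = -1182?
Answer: -306616687/259996 ≈ -1179.3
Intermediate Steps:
H(K) = -699/K + 679/(1035 + K)
M(-630) - H(-1244) = -1182 - 5*(-144693 - 4*(-1244))/((-1244)*(1035 - 1244)) = -1182 - 5*(-1)*(-144693 + 4976)/(1244*(-209)) = -1182 - 5*(-1)*(-1)*(-139717)/(1244*209) = -1182 - 1*(-698585/259996) = -1182 + 698585/259996 = -306616687/259996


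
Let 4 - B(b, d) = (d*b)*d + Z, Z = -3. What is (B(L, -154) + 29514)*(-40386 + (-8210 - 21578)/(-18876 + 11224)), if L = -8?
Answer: -16937198140779/1913 ≈ -8.8537e+9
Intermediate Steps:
B(b, d) = 7 - b*d² (B(b, d) = 4 - ((d*b)*d - 3) = 4 - ((b*d)*d - 3) = 4 - (b*d² - 3) = 4 - (-3 + b*d²) = 4 + (3 - b*d²) = 7 - b*d²)
(B(L, -154) + 29514)*(-40386 + (-8210 - 21578)/(-18876 + 11224)) = ((7 - 1*(-8)*(-154)²) + 29514)*(-40386 + (-8210 - 21578)/(-18876 + 11224)) = ((7 - 1*(-8)*23716) + 29514)*(-40386 - 29788/(-7652)) = ((7 + 189728) + 29514)*(-40386 - 29788*(-1/7652)) = (189735 + 29514)*(-40386 + 7447/1913) = 219249*(-77250971/1913) = -16937198140779/1913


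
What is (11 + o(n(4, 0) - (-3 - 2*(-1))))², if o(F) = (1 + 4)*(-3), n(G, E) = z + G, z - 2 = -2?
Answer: 16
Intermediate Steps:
z = 0 (z = 2 - 2 = 0)
n(G, E) = G (n(G, E) = 0 + G = G)
o(F) = -15 (o(F) = 5*(-3) = -15)
(11 + o(n(4, 0) - (-3 - 2*(-1))))² = (11 - 15)² = (-4)² = 16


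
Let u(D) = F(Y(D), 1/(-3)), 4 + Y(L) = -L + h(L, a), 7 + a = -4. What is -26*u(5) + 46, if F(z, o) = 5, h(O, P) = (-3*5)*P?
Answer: -84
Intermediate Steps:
a = -11 (a = -7 - 4 = -11)
h(O, P) = -15*P
Y(L) = 161 - L (Y(L) = -4 + (-L - 15*(-11)) = -4 + (-L + 165) = -4 + (165 - L) = 161 - L)
u(D) = 5
-26*u(5) + 46 = -26*5 + 46 = -130 + 46 = -84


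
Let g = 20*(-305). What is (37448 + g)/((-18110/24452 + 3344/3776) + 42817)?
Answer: 45224756464/61770924883 ≈ 0.73214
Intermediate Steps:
g = -6100
(37448 + g)/((-18110/24452 + 3344/3776) + 42817) = (37448 - 6100)/((-18110/24452 + 3344/3776) + 42817) = 31348/((-18110*1/24452 + 3344*(1/3776)) + 42817) = 31348/((-9055/12226 + 209/236) + 42817) = 31348/(209127/1442668 + 42817) = 31348/(61770924883/1442668) = 31348*(1442668/61770924883) = 45224756464/61770924883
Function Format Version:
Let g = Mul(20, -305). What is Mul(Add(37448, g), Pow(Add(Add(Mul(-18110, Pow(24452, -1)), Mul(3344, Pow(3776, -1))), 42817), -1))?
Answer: Rational(45224756464, 61770924883) ≈ 0.73214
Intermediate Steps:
g = -6100
Mul(Add(37448, g), Pow(Add(Add(Mul(-18110, Pow(24452, -1)), Mul(3344, Pow(3776, -1))), 42817), -1)) = Mul(Add(37448, -6100), Pow(Add(Add(Mul(-18110, Pow(24452, -1)), Mul(3344, Pow(3776, -1))), 42817), -1)) = Mul(31348, Pow(Add(Add(Mul(-18110, Rational(1, 24452)), Mul(3344, Rational(1, 3776))), 42817), -1)) = Mul(31348, Pow(Add(Add(Rational(-9055, 12226), Rational(209, 236)), 42817), -1)) = Mul(31348, Pow(Add(Rational(209127, 1442668), 42817), -1)) = Mul(31348, Pow(Rational(61770924883, 1442668), -1)) = Mul(31348, Rational(1442668, 61770924883)) = Rational(45224756464, 61770924883)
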